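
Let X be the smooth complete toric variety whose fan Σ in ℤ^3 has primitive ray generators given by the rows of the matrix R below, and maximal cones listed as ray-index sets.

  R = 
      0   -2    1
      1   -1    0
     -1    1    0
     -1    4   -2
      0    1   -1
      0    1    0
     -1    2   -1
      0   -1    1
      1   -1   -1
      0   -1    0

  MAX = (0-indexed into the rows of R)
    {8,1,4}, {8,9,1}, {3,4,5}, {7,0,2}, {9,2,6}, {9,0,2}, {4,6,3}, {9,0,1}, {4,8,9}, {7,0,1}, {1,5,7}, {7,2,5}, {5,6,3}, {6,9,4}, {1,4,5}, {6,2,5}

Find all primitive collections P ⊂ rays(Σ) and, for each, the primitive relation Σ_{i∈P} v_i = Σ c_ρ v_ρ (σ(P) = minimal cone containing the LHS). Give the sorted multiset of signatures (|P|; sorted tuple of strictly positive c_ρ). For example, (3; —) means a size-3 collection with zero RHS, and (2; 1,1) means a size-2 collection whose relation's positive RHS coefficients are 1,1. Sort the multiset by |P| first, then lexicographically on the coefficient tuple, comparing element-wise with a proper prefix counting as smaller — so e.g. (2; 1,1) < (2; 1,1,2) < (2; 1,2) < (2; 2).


Minimal non-faces — 23 found among 10 rays, 16 max cones:

  P={1,2}:  v_{1} + v_{2} = 0  so sig = (2; —)
  P={4,7}:  v_{4} + v_{7} = 0  so sig = (2; —)
  P={5,9}:  v_{5} + v_{9} = 0  so sig = (2; —)
  P={0,3}:  v_{0} + v_{3} = v_{6}  so sig = (2; 1)
  P={0,4}:  v_{0} + v_{4} = v_{9}  so sig = (2; 1)
  P={0,5}:  v_{0} + v_{5} = v_{7}  so sig = (2; 1)
  P={1,6}:  v_{1} + v_{6} = v_{4}  so sig = (2; 1)
  P={2,4}:  v_{2} + v_{4} = v_{6}  so sig = (2; 1)
  P={6,7}:  v_{6} + v_{7} = v_{2}  so sig = (2; 1)
  P={7,9}:  v_{7} + v_{9} = v_{0}  so sig = (2; 1)
  P={0,6}:  v_{0} + v_{6} = v_{2} + v_{9}  so sig = (2; 1,1)
  P={2,8}:  v_{2} + v_{8} = v_{4} + v_{9}  so sig = (2; 1,1)
  P={3,7}:  v_{3} + v_{7} = v_{5} + v_{6}  so sig = (2; 1,1)
  P={3,9}:  v_{3} + v_{9} = v_{4} + v_{6}  so sig = (2; 1,1)
  P={5,8}:  v_{5} + v_{8} = v_{1} + v_{4}  so sig = (2; 1,1)
  P={7,8}:  v_{7} + v_{8} = v_{1} + v_{9}  so sig = (2; 1,1)
  P={0,8}:  v_{0} + v_{8} = v_{1} + 2·v_{9}  so sig = (2; 1,2)
  P={1,3}:  v_{1} + v_{3} = 2·v_{4} + v_{5}  so sig = (2; 1,2)
  P={2,3}:  v_{2} + v_{3} = v_{5} + 2·v_{6}  so sig = (2; 1,2)
  P={6,8}:  v_{6} + v_{8} = 2·v_{4} + v_{9}  so sig = (2; 1,2)
  P={3,8}:  v_{3} + v_{8} = 3·v_{4}  so sig = (2; 3)
  P={1,4,9}:  v_{1} + v_{4} + v_{9} = v_{8}  so sig = (3; 1)
  P={4,5,6}:  v_{4} + v_{5} + v_{6} = v_{3}  so sig = (3; 1)

Hence PRS(X_Σ) =
    (2; —)
    (2; —)
    (2; —)
    (2; 1)
    (2; 1)
    (2; 1)
    (2; 1)
    (2; 1)
    (2; 1)
    (2; 1)
    (2; 1,1)
    (2; 1,1)
    (2; 1,1)
    (2; 1,1)
    (2; 1,1)
    (2; 1,1)
    (2; 1,2)
    (2; 1,2)
    (2; 1,2)
    (2; 1,2)
    (2; 3)
    (3; 1)
    (3; 1)


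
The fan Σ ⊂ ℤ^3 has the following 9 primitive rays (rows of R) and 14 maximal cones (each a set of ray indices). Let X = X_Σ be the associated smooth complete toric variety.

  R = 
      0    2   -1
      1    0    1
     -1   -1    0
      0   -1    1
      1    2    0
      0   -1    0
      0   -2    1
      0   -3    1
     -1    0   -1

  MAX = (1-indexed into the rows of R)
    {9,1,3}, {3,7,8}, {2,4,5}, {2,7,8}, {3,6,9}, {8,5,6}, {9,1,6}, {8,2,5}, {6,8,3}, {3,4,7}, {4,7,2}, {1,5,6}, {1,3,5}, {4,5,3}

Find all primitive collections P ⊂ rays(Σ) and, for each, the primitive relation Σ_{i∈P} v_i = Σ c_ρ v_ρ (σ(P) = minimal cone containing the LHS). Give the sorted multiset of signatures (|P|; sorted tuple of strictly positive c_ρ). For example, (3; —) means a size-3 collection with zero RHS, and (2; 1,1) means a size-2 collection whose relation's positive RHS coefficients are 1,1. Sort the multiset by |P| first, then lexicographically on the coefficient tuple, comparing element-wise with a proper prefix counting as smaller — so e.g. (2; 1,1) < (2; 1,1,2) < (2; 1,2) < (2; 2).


18 collections generate NE(X_Σ); each relation:

  • {1,7}:  v_{1} + v_{7} = 0 ; sig = (2; —)
  • {2,9}:  v_{2} + v_{9} = 0 ; sig = (2; —)
  • {1,2}:  v_{1} + v_{2} = v_{5} ; sig = (2; 1)
  • {1,8}:  v_{1} + v_{8} = v_{6} ; sig = (2; 1)
  • {2,3}:  v_{2} + v_{3} = v_{4} ; sig = (2; 1)
  • {4,6}:  v_{4} + v_{6} = v_{7} ; sig = (2; 1)
  • {4,9}:  v_{4} + v_{9} = v_{3} ; sig = (2; 1)
  • {5,7}:  v_{5} + v_{7} = v_{2} ; sig = (2; 1)
  • {5,9}:  v_{5} + v_{9} = v_{1} ; sig = (2; 1)
  • {6,7}:  v_{6} + v_{7} = v_{8} ; sig = (2; 1)
  • {1,4}:  v_{1} + v_{4} = v_{3} + v_{5} ; sig = (2; 1,1)
  • {2,6}:  v_{2} + v_{6} = v_{5} + v_{8} ; sig = (2; 1,1)
  • {7,9}:  v_{7} + v_{9} = v_{3} + v_{6} ; sig = (2; 1,1)
  • {8,9}:  v_{8} + v_{9} = v_{3} + 2·v_{6} ; sig = (2; 1,2)
  • {4,8}:  v_{4} + v_{8} = 2·v_{7} ; sig = (2; 2)
  • {3,5,6}:  v_{3} + v_{5} + v_{6} = 0 ; sig = (3; —)
  • {1,3,6}:  v_{1} + v_{3} + v_{6} = v_{9} ; sig = (3; 1)
  • {3,5,8}:  v_{3} + v_{5} + v_{8} = v_{7} ; sig = (3; 1)

Sorted signature multiset PRS(X):
{ (2; —) ×2,  (2; 1) ×8,  (2; 1,1) ×3,  (2; 1,2),  (2; 2),  (3; —),  (3; 1) ×2 }


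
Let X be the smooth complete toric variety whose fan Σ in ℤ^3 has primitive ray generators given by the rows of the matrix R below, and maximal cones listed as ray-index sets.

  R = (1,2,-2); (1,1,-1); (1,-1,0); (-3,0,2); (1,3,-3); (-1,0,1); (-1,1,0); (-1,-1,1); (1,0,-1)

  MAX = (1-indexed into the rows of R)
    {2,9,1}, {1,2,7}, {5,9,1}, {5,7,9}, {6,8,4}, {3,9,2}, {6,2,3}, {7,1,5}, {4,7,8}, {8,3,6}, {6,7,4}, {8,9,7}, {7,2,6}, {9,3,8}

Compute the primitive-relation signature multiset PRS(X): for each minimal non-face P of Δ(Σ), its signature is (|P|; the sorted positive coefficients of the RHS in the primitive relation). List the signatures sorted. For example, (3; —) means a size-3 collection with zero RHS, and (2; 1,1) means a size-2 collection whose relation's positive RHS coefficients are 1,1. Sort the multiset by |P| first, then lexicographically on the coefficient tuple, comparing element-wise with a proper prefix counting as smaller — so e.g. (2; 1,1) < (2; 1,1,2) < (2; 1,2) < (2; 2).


Δ(Σ) — 9 vertices, 18 min non-faces:

  {2,8}:  v_{2} + v_{8} = 0  ⇒ sig = (2; —)
  {3,7}:  v_{3} + v_{7} = 0  ⇒ sig = (2; —)
  {6,9}:  v_{6} + v_{9} = 0  ⇒ sig = (2; —)
  {1,3}:  v_{1} + v_{3} = v_{2} + v_{9}  ⇒ sig = (2; 1,1)
  {1,6}:  v_{1} + v_{6} = v_{2} + v_{7}  ⇒ sig = (2; 1,1)
  {1,8}:  v_{1} + v_{8} = v_{7} + v_{9}  ⇒ sig = (2; 1,1)
  {2,4}:  v_{2} + v_{4} = v_{6} + v_{7}  ⇒ sig = (2; 1,1)
  {3,4}:  v_{3} + v_{4} = v_{6} + v_{8}  ⇒ sig = (2; 1,1)
  {3,5}:  v_{3} + v_{5} = v_{1} + v_{9}  ⇒ sig = (2; 1,1)
  {4,9}:  v_{4} + v_{9} = v_{7} + v_{8}  ⇒ sig = (2; 1,1)
  {5,6}:  v_{5} + v_{6} = v_{1} + v_{7}  ⇒ sig = (2; 1,1)
  {4,5}:  v_{4} + v_{5} = 3·v_{7} + v_{9}  ⇒ sig = (2; 1,3)
  {1,4}:  v_{1} + v_{4} = 2·v_{7}  ⇒ sig = (2; 2)
  {2,5}:  v_{2} + v_{5} = 2·v_{1}  ⇒ sig = (2; 2)
  {5,8}:  v_{5} + v_{8} = 2·v_{7} + 2·v_{9}  ⇒ sig = (2; 2,2)
  {1,7,9}:  v_{1} + v_{7} + v_{9} = v_{5}  ⇒ sig = (3; 1)
  {2,7,9}:  v_{2} + v_{7} + v_{9} = v_{1}  ⇒ sig = (3; 1)
  {6,7,8}:  v_{6} + v_{7} + v_{8} = v_{4}  ⇒ sig = (3; 1)

Signatures (|P|; sorted positive RHS coefficients), sorted:
[(2; —), (2; —), (2; —), (2; 1,1), (2; 1,1), (2; 1,1), (2; 1,1), (2; 1,1), (2; 1,1), (2; 1,1), (2; 1,1), (2; 1,3), (2; 2), (2; 2), (2; 2,2), (3; 1), (3; 1), (3; 1)]


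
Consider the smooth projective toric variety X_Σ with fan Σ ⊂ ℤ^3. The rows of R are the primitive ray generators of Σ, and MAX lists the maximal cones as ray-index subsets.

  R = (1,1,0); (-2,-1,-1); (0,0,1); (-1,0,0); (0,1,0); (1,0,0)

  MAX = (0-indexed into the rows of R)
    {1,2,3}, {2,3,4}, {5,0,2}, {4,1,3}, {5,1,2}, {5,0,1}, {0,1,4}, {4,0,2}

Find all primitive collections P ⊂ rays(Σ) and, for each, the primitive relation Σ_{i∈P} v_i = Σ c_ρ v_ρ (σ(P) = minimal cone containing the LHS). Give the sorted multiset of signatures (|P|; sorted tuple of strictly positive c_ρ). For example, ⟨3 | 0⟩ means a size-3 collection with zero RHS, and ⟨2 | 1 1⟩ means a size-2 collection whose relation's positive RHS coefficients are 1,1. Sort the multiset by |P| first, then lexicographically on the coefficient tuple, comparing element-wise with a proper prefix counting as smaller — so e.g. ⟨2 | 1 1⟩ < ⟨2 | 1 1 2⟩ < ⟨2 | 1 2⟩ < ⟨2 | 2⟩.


The 5 primitive collections of Σ (r=6, n=3):

  P = {3,5}:  v_{3} + v_{5} = 0 ; sig = ⟨2 | 0⟩
  P = {0,3}:  v_{0} + v_{3} = v_{4} ; sig = ⟨2 | 1⟩
  P = {4,5}:  v_{4} + v_{5} = v_{0} ; sig = ⟨2 | 1⟩
  P = {0,1,2}:  v_{0} + v_{1} + v_{2} = v_{3} ; sig = ⟨3 | 1⟩
  P = {1,2,4}:  v_{1} + v_{2} + v_{4} = 2·v_{3} ; sig = ⟨3 | 2⟩

Sorted signature multiset PRS(X):
    |P|=2: 3 collections, coeffs (), (1), (1)
    |P|=3: 2 collections, coeffs (1), (2)


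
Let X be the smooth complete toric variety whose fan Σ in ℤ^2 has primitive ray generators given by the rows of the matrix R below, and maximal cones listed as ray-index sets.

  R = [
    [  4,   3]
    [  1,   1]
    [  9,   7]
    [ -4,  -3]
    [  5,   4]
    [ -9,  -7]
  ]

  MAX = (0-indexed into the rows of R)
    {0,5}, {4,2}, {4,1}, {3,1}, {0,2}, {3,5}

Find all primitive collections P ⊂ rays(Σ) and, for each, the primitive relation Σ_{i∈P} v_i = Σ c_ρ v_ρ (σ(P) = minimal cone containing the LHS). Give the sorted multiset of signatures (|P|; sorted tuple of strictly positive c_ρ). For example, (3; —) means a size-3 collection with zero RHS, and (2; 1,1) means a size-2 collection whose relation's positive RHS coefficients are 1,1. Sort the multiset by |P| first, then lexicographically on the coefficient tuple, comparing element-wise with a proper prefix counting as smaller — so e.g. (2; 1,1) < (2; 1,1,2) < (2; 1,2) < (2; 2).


Σ has 9 primitive collections:

  • {0,3}:  v_{0} + v_{3} = 0  ⇒ sig = (2; —)
  • {2,5}:  v_{2} + v_{5} = 0  ⇒ sig = (2; —)
  • {0,1}:  v_{0} + v_{1} = v_{4}  ⇒ sig = (2; 1)
  • {0,4}:  v_{0} + v_{4} = v_{2}  ⇒ sig = (2; 1)
  • {2,3}:  v_{2} + v_{3} = v_{4}  ⇒ sig = (2; 1)
  • {3,4}:  v_{3} + v_{4} = v_{1}  ⇒ sig = (2; 1)
  • {4,5}:  v_{4} + v_{5} = v_{3}  ⇒ sig = (2; 1)
  • {1,2}:  v_{1} + v_{2} = 2·v_{4}  ⇒ sig = (2; 2)
  • {1,5}:  v_{1} + v_{5} = 2·v_{3}  ⇒ sig = (2; 2)

Hence PRS(X_Σ) =
    |P|=2: 9 collections, coeffs (), (), (1), (1), (1), (1), (1), (2), (2)


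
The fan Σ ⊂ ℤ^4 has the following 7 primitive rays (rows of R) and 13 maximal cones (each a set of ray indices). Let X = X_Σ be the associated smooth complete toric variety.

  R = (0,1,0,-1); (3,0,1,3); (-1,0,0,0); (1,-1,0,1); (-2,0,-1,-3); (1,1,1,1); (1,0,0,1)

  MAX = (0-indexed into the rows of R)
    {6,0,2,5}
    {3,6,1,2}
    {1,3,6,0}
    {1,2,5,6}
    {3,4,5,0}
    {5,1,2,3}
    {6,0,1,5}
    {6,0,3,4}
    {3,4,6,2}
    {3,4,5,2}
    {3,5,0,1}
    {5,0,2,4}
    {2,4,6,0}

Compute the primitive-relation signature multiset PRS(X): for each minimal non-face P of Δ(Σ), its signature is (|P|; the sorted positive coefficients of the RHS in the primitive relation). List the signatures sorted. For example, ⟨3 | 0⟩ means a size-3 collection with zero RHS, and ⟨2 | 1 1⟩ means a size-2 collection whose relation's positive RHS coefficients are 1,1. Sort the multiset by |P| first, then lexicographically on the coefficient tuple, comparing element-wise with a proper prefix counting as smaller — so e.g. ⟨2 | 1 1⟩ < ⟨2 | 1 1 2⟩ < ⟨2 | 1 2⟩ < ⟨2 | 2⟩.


Δ(Σ) — 7 vertices, 5 min non-faces:

  P = {1,4}:  v_{1} + v_{4} = v_{0} + v_{3} — sig = ⟨2 | 1 1⟩
  P = {0,2,3}:  v_{0} + v_{2} + v_{3} = 0 — sig = ⟨3 | 0⟩
  P = {3,5,6}:  v_{3} + v_{5} + v_{6} = v_{1} — sig = ⟨3 | 1⟩
  P = {4,5,6}:  v_{4} + v_{5} + v_{6} = v_{0} — sig = ⟨3 | 1⟩
  P = {0,1,2}:  v_{0} + v_{1} + v_{2} = v_{5} + v_{6} — sig = ⟨3 | 1 1⟩

so the primitive-relation signature multiset is
{ ⟨2 | 1 1⟩,  ⟨3 | 0⟩,  ⟨3 | 1⟩ ×2,  ⟨3 | 1 1⟩ }


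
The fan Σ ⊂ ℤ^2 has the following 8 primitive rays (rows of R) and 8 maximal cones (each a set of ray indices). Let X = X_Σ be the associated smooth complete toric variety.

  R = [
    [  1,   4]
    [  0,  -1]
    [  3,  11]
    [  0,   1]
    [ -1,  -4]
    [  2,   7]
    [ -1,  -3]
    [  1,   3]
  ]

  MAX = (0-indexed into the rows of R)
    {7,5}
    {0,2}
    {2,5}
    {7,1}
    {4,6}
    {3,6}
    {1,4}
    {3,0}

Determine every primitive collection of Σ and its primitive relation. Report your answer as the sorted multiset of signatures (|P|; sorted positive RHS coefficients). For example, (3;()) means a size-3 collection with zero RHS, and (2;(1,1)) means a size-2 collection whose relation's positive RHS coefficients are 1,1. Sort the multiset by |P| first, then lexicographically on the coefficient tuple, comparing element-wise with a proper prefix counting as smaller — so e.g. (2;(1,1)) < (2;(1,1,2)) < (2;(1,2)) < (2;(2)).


20 minimal non-faces of Δ(Σ) (on 8 rays):

  P = {0,4}:  v_{0} + v_{4} = 0  →  sig = (2;())
  P = {1,3}:  v_{1} + v_{3} = 0  →  sig = (2;())
  P = {6,7}:  v_{6} + v_{7} = 0  →  sig = (2;())
  P = {0,1}:  v_{0} + v_{1} = v_{7}  →  sig = (2;(1))
  P = {0,5}:  v_{0} + v_{5} = v_{2}  →  sig = (2;(1))
  P = {0,6}:  v_{0} + v_{6} = v_{3}  →  sig = (2;(1))
  P = {0,7}:  v_{0} + v_{7} = v_{5}  →  sig = (2;(1))
  P = {1,6}:  v_{1} + v_{6} = v_{4}  →  sig = (2;(1))
  P = {2,4}:  v_{2} + v_{4} = v_{5}  →  sig = (2;(1))
  P = {3,4}:  v_{3} + v_{4} = v_{6}  →  sig = (2;(1))
  P = {3,7}:  v_{3} + v_{7} = v_{0}  →  sig = (2;(1))
  P = {4,5}:  v_{4} + v_{5} = v_{7}  →  sig = (2;(1))
  P = {4,7}:  v_{4} + v_{7} = v_{1}  →  sig = (2;(1))
  P = {5,6}:  v_{5} + v_{6} = v_{0}  →  sig = (2;(1))
  P = {1,2}:  v_{1} + v_{2} = v_{5} + v_{7}  →  sig = (2;(1,1))
  P = {1,5}:  v_{1} + v_{5} = 2·v_{7}  →  sig = (2;(2))
  P = {2,6}:  v_{2} + v_{6} = 2·v_{0}  →  sig = (2;(2))
  P = {2,7}:  v_{2} + v_{7} = 2·v_{5}  →  sig = (2;(2))
  P = {3,5}:  v_{3} + v_{5} = 2·v_{0}  →  sig = (2;(2))
  P = {2,3}:  v_{2} + v_{3} = 3·v_{0}  →  sig = (2;(3))

Hence PRS(X_Σ) =
    |P|=2: 20 collections, coeffs (), (), (), (1), (1), (1), (1), (1), (1), (1), (1), (1), (1), (1), (1,1), (2), (2), (2), (2), (3)


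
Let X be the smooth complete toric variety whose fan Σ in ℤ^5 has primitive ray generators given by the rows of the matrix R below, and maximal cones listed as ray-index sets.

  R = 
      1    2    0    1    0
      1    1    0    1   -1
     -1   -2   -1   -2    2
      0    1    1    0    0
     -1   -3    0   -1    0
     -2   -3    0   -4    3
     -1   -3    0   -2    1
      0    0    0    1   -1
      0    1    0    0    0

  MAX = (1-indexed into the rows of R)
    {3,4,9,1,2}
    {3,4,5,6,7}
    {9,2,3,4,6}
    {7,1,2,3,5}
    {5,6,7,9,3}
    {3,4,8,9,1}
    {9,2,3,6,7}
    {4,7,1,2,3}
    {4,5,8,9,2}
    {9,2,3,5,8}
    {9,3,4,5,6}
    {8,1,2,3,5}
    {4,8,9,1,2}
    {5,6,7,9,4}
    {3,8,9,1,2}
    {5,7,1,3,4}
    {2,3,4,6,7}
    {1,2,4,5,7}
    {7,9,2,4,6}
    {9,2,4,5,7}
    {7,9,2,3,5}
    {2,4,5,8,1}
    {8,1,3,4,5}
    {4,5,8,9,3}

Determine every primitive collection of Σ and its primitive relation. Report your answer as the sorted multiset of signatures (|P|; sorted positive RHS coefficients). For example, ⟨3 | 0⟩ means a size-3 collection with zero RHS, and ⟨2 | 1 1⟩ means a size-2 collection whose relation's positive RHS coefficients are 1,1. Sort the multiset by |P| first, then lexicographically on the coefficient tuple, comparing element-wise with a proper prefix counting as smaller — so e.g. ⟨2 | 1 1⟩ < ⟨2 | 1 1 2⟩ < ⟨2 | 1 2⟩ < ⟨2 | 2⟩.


|primitive collections| = 9. Relations:

  • {7,8}:  v_{7} + v_{8} = v_{5}  ⟹  sig = ⟨2 | 1⟩
  • {6,8}:  v_{6} + v_{8} = v_{3} + v_{4} + v_{5} + v_{9}  ⟹  sig = ⟨2 | 1 1 1 1⟩
  • {1,6}:  v_{1} + v_{6} = v_{2} + 2·v_{3} + 2·v_{4}  ⟹  sig = ⟨2 | 1 2 2⟩
  • {1,5,9}:  v_{1} + v_{5} + v_{9} = 0  ⟹  sig = ⟨3 | 0⟩
  • {1,7,9}:  v_{1} + v_{7} + v_{9} = v_{2} + v_{3} + v_{4}  ⟹  sig = ⟨3 | 1 1 1⟩
  • {2,5,6}:  v_{2} + v_{5} + v_{6} = 2·v_{7} + v_{9}  ⟹  sig = ⟨3 | 1 2⟩
  • {2,3,4,8}:  v_{2} + v_{3} + v_{4} + v_{8} = 0  ⟹  sig = ⟨4 | 0⟩
  • {2,3,4,5}:  v_{2} + v_{3} + v_{4} + v_{5} = v_{7}  ⟹  sig = ⟨4 | 1⟩
  • {3,4,7,9}:  v_{3} + v_{4} + v_{7} + v_{9} = v_{6}  ⟹  sig = ⟨4 | 1⟩

Sorted signature multiset PRS(X):
{ ⟨2 | 1⟩,  ⟨2 | 1 1 1 1⟩,  ⟨2 | 1 2 2⟩,  ⟨3 | 0⟩,  ⟨3 | 1 1 1⟩,  ⟨3 | 1 2⟩,  ⟨4 | 0⟩,  ⟨4 | 1⟩ ×2 }


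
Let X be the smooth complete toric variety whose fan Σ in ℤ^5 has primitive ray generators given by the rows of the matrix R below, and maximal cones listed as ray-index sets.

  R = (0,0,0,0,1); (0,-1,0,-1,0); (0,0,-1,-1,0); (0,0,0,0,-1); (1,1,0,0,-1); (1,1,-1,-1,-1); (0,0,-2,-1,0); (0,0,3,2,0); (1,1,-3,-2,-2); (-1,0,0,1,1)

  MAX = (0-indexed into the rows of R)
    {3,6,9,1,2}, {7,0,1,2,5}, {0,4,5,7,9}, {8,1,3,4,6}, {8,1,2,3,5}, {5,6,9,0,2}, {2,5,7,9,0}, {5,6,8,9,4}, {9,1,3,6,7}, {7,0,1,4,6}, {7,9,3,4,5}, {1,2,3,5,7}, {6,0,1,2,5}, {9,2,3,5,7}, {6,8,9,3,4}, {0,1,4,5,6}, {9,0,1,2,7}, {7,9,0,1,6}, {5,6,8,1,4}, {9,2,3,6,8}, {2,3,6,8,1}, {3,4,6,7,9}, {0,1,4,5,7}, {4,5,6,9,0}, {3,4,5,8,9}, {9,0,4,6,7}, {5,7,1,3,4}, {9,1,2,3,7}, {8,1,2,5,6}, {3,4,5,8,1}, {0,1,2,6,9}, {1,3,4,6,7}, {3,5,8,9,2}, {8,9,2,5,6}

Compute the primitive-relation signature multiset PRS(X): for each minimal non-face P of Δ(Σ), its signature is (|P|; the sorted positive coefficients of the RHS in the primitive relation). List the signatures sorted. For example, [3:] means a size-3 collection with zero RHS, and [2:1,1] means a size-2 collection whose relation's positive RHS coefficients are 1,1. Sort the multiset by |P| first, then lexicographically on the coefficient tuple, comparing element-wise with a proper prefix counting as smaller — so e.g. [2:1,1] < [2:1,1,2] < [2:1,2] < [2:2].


Σ has 10 primitive collections:

  {0,3}:  v_{0} + v_{3} = 0  so sig = [2:]
  {2,4}:  v_{2} + v_{4} = v_{5}  so sig = [2:1]
  {0,8}:  v_{0} + v_{8} = v_{5} + v_{6}  so sig = [2:1,1]
  {7,8}:  v_{7} + v_{8} = v_{3} + v_{4}  so sig = [2:1,1]
  {1,4,9}:  v_{1} + v_{4} + v_{9} = 0  so sig = [3:]
  {2,6,7}:  v_{2} + v_{6} + v_{7} = 0  so sig = [3:]
  {1,5,9}:  v_{1} + v_{5} + v_{9} = v_{2}  so sig = [3:1]
  {3,5,6}:  v_{3} + v_{5} + v_{6} = v_{8}  so sig = [3:1]
  {5,6,7}:  v_{5} + v_{6} + v_{7} = v_{4}  so sig = [3:1]
  {1,8,9}:  v_{1} + v_{8} + v_{9} = v_{2} + v_{3} + v_{6}  so sig = [3:1,1,1]

Hence PRS(X_Σ) =
    [2:]
    [2:1]
    [2:1,1]
    [2:1,1]
    [3:]
    [3:]
    [3:1]
    [3:1]
    [3:1]
    [3:1,1,1]


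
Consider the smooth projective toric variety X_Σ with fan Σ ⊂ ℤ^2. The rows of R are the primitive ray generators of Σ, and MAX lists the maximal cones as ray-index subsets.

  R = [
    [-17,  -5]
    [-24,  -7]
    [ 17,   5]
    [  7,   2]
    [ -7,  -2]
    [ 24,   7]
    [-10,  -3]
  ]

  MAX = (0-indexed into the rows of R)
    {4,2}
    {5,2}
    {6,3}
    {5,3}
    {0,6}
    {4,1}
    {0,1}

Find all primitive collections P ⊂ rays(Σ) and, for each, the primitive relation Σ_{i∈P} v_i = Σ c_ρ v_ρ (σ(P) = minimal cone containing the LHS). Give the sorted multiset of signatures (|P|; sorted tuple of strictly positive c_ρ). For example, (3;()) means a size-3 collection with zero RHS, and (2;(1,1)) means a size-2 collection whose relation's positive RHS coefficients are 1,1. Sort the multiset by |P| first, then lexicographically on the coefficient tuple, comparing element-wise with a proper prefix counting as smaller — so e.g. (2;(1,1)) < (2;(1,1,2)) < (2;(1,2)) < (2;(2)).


Minimal non-faces — 14 found among 7 rays, 7 max cones:

  P = {0,2}:  v_{0} + v_{2} = 0  ⟹  sig = (2;())
  P = {1,5}:  v_{1} + v_{5} = 0  ⟹  sig = (2;())
  P = {3,4}:  v_{3} + v_{4} = 0  ⟹  sig = (2;())
  P = {0,3}:  v_{0} + v_{3} = v_{6}  ⟹  sig = (2;(1))
  P = {0,4}:  v_{0} + v_{4} = v_{1}  ⟹  sig = (2;(1))
  P = {0,5}:  v_{0} + v_{5} = v_{3}  ⟹  sig = (2;(1))
  P = {1,2}:  v_{1} + v_{2} = v_{4}  ⟹  sig = (2;(1))
  P = {1,3}:  v_{1} + v_{3} = v_{0}  ⟹  sig = (2;(1))
  P = {2,3}:  v_{2} + v_{3} = v_{5}  ⟹  sig = (2;(1))
  P = {2,6}:  v_{2} + v_{6} = v_{3}  ⟹  sig = (2;(1))
  P = {4,5}:  v_{4} + v_{5} = v_{2}  ⟹  sig = (2;(1))
  P = {4,6}:  v_{4} + v_{6} = v_{0}  ⟹  sig = (2;(1))
  P = {1,6}:  v_{1} + v_{6} = 2·v_{0}  ⟹  sig = (2;(2))
  P = {5,6}:  v_{5} + v_{6} = 2·v_{3}  ⟹  sig = (2;(2))

so the primitive-relation signature multiset is
[(2;()), (2;()), (2;()), (2;(1)), (2;(1)), (2;(1)), (2;(1)), (2;(1)), (2;(1)), (2;(1)), (2;(1)), (2;(1)), (2;(2)), (2;(2))]


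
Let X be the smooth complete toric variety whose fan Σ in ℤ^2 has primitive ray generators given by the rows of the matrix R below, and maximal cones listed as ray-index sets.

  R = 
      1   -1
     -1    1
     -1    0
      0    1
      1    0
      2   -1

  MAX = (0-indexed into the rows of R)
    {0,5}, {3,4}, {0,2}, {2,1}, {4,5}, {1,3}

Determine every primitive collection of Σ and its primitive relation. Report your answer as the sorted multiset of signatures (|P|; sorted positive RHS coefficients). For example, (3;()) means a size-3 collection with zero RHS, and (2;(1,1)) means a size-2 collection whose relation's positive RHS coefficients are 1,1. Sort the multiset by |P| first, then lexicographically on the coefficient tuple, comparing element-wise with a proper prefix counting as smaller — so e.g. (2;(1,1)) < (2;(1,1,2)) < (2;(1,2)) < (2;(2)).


Minimal non-faces — 9 found among 6 rays, 6 max cones:

  P={0,1}:  v_{0} + v_{1} = 0  so sig = (2;())
  P={2,4}:  v_{2} + v_{4} = 0  so sig = (2;())
  P={0,3}:  v_{0} + v_{3} = v_{4}  so sig = (2;(1))
  P={0,4}:  v_{0} + v_{4} = v_{5}  so sig = (2;(1))
  P={1,4}:  v_{1} + v_{4} = v_{3}  so sig = (2;(1))
  P={1,5}:  v_{1} + v_{5} = v_{4}  so sig = (2;(1))
  P={2,3}:  v_{2} + v_{3} = v_{1}  so sig = (2;(1))
  P={2,5}:  v_{2} + v_{5} = v_{0}  so sig = (2;(1))
  P={3,5}:  v_{3} + v_{5} = 2·v_{4}  so sig = (2;(2))

Signatures (|P|; sorted positive RHS coefficients), sorted:
    (2;())
    (2;())
    (2;(1))
    (2;(1))
    (2;(1))
    (2;(1))
    (2;(1))
    (2;(1))
    (2;(2))


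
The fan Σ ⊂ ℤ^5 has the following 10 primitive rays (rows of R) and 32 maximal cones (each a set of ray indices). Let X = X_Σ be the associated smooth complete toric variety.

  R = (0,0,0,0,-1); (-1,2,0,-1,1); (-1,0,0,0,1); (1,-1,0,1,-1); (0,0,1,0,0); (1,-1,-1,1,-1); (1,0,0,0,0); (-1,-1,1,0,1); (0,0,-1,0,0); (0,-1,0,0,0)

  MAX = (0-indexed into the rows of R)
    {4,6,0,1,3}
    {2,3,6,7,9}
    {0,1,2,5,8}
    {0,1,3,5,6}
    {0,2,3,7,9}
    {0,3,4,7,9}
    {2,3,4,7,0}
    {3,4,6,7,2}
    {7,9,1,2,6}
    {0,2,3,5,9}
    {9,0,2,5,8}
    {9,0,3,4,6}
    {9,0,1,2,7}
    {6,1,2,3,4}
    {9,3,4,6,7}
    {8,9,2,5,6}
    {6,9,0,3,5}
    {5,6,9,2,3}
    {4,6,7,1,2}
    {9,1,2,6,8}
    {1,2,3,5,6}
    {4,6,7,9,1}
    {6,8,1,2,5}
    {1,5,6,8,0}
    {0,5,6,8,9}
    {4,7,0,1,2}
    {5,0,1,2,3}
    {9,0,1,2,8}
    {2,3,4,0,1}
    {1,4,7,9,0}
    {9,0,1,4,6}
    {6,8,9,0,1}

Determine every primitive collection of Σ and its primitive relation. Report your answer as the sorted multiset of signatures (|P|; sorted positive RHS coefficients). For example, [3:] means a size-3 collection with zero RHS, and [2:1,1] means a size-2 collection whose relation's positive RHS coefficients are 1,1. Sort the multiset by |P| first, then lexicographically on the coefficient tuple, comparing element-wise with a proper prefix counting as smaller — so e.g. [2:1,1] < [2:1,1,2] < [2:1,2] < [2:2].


The 11 primitive collections of Σ (r=10, n=5):

  P = {4,8}:  v_{4} + v_{8} = 0  ⇒ sig = [2:]
  P = {3,8}:  v_{3} + v_{8} = v_{5}  ⇒ sig = [2:1]
  P = {4,5}:  v_{4} + v_{5} = v_{3}  ⇒ sig = [2:1]
  P = {7,8}:  v_{7} + v_{8} = v_{2} + v_{9}  ⇒ sig = [2:1,1]
  P = {5,7}:  v_{5} + v_{7} = v_{2} + v_{3} + v_{9}  ⇒ sig = [2:1,1,1]
  P = {0,2,6}:  v_{0} + v_{2} + v_{6} = 0  ⇒ sig = [3:]
  P = {1,3,9}:  v_{1} + v_{3} + v_{9} = 0  ⇒ sig = [3:]
  P = {1,5,9}:  v_{1} + v_{5} + v_{9} = v_{8}  ⇒ sig = [3:1]
  P = {2,4,9}:  v_{2} + v_{4} + v_{9} = v_{7}  ⇒ sig = [3:1]
  P = {0,6,7}:  v_{0} + v_{6} + v_{7} = v_{4} + v_{9}  ⇒ sig = [3:1,1]
  P = {1,3,7}:  v_{1} + v_{3} + v_{7} = v_{2} + v_{4}  ⇒ sig = [3:1,1]

Sorted signature multiset PRS(X):
    |P|=2: 5 collections, coeffs (), (1), (1), (1,1), (1,1,1)
    |P|=3: 6 collections, coeffs (), (), (1), (1), (1,1), (1,1)


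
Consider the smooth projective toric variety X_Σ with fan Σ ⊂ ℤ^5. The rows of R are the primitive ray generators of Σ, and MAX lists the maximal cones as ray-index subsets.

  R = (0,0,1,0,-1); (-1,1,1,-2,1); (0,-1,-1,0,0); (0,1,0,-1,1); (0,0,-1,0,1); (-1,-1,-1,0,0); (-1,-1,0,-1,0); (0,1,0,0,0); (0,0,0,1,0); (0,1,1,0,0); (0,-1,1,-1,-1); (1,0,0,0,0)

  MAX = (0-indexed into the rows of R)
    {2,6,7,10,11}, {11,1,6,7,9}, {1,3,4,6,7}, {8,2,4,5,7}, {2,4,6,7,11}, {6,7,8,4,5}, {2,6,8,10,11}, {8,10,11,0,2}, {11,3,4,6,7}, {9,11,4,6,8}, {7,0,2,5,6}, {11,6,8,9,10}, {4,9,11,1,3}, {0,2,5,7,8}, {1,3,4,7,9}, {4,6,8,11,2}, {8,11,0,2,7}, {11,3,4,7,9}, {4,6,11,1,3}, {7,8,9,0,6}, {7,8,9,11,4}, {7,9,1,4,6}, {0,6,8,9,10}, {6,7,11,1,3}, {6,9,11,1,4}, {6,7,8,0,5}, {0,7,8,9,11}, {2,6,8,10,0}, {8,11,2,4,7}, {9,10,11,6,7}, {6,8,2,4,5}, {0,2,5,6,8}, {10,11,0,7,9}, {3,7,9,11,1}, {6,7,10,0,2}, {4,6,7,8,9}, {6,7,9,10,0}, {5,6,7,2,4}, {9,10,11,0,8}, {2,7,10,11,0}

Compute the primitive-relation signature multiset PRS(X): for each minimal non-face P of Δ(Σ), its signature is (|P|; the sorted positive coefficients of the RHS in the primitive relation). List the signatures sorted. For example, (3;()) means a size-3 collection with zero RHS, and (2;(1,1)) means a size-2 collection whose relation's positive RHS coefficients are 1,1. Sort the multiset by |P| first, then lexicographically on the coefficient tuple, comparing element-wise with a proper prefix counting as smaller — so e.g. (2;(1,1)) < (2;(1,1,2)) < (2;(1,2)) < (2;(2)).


23 minimal non-faces of Δ(Σ) (on 12 rays):

  P={0,4}:  v_{0} + v_{4} = 0  ⟹  sig = (2;())
  P={2,9}:  v_{2} + v_{9} = 0  ⟹  sig = (2;())
  P={5,11}:  v_{5} + v_{11} = v_{2}  ⟹  sig = (2;(1))
  P={1,2}:  v_{1} + v_{2} = v_{3} + v_{6}  ⟹  sig = (2;(1,1))
  P={3,8}:  v_{3} + v_{8} = v_{4} + v_{9}  ⟹  sig = (2;(1,1))
  P={4,10}:  v_{4} + v_{10} = v_{6} + v_{11}  ⟹  sig = (2;(1,1))
  P={3,5}:  v_{3} + v_{5} = v_{4} + v_{6} + v_{7}  ⟹  sig = (2;(1,1,1))
  P={5,9}:  v_{5} + v_{9} = v_{6} + v_{7} + v_{8}  ⟹  sig = (2;(1,1,1))
  P={5,10}:  v_{5} + v_{10} = v_{0} + v_{2} + v_{6}  ⟹  sig = (2;(1,1,1))
  P={0,3}:  v_{0} + v_{3} = v_{6} + v_{7} + v_{9} + v_{11}  ⟹  sig = (2;(1,1,1,1))
  P={2,3}:  v_{2} + v_{3} = v_{4} + v_{6} + v_{7} + v_{11}  ⟹  sig = (2;(1,1,1,1))
  P={1,5}:  v_{1} + v_{5} = v_{4} + 2·v_{6} + v_{7} + v_{9}  ⟹  sig = (2;(1,1,1,2))
  P={1,8}:  v_{1} + v_{8} = v_{4} + v_{6} + 2·v_{9}  ⟹  sig = (2;(1,1,2))
  P={0,1}:  v_{0} + v_{1} = 2·v_{6} + v_{7} + 2·v_{9} + v_{11}  ⟹  sig = (2;(1,1,2,2))
  P={3,10}:  v_{3} + v_{10} = 2·v_{6} + v_{7} + v_{9} + 2·v_{11}  ⟹  sig = (2;(1,1,2,2))
  P={1,10}:  v_{1} + v_{10} = 3·v_{6} + v_{7} + 2·v_{9} + 2·v_{11}  ⟹  sig = (2;(1,2,2,3))
  P={0,6,11}:  v_{0} + v_{6} + v_{11} = v_{10}  ⟹  sig = (3;(1))
  P={3,6,9}:  v_{3} + v_{6} + v_{9} = v_{1}  ⟹  sig = (3;(1))
  P={7,8,10}:  v_{7} + v_{8} + v_{10} = v_{0}  ⟹  sig = (3;(1))
  P={6,7,8,11}:  v_{6} + v_{7} + v_{8} + v_{11} = 0  ⟹  sig = (4;())
  P={2,6,7,8}:  v_{2} + v_{6} + v_{7} + v_{8} = v_{5}  ⟹  sig = (4;(1))
  P={1,4,7,11}:  v_{1} + v_{4} + v_{7} + v_{11} = 2·v_{3}  ⟹  sig = (4;(2))
  P={4,6,7,9,11}:  v_{4} + v_{6} + v_{7} + v_{9} + v_{11} = v_{3}  ⟹  sig = (5;(1))

Signatures (|P|; sorted positive RHS coefficients), sorted:
    |P|=2: 16 collections, coeffs (), (), (1), (1,1), (1,1), (1,1), (1,1,1), (1,1,1), (1,1,1), (1,1,1,1), (1,1,1,1), (1,1,1,2), (1,1,2), (1,1,2,2), (1,1,2,2), (1,2,2,3)
    |P|=3: 3 collections, coeffs (1), (1), (1)
    |P|=4: 3 collections, coeffs (), (1), (2)
    |P|=5: 1 collection, coeffs (1)


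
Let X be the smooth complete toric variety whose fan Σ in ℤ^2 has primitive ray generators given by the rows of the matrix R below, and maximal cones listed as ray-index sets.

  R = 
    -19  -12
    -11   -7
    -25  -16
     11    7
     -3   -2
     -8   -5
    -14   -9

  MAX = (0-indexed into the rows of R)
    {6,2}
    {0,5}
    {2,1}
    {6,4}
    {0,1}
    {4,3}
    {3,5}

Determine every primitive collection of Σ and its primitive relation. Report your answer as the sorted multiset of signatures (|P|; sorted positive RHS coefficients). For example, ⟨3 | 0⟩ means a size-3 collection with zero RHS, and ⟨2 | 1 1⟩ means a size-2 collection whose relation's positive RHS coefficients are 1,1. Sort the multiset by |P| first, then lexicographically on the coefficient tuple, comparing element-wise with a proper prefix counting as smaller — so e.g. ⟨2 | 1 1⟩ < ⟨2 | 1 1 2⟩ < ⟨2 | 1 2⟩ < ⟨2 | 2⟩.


14 collections generate NE(X_Σ); each relation:

  {1,3}:  v_{1} + v_{3} = 0  ⟹  sig = ⟨2 | 0⟩
  {0,3}:  v_{0} + v_{3} = v_{5}  ⟹  sig = ⟨2 | 1⟩
  {1,4}:  v_{1} + v_{4} = v_{6}  ⟹  sig = ⟨2 | 1⟩
  {1,5}:  v_{1} + v_{5} = v_{0}  ⟹  sig = ⟨2 | 1⟩
  {1,6}:  v_{1} + v_{6} = v_{2}  ⟹  sig = ⟨2 | 1⟩
  {2,3}:  v_{2} + v_{3} = v_{6}  ⟹  sig = ⟨2 | 1⟩
  {3,6}:  v_{3} + v_{6} = v_{4}  ⟹  sig = ⟨2 | 1⟩
  {4,5}:  v_{4} + v_{5} = v_{1}  ⟹  sig = ⟨2 | 1⟩
  {0,4}:  v_{0} + v_{4} = 2·v_{1}  ⟹  sig = ⟨2 | 2⟩
  {2,4}:  v_{2} + v_{4} = 2·v_{6}  ⟹  sig = ⟨2 | 2⟩
  {5,6}:  v_{5} + v_{6} = 2·v_{1}  ⟹  sig = ⟨2 | 2⟩
  {0,6}:  v_{0} + v_{6} = 3·v_{1}  ⟹  sig = ⟨2 | 3⟩
  {2,5}:  v_{2} + v_{5} = 3·v_{1}  ⟹  sig = ⟨2 | 3⟩
  {0,2}:  v_{0} + v_{2} = 4·v_{1}  ⟹  sig = ⟨2 | 4⟩

Sorted signature multiset PRS(X):
{ ⟨2 | 0⟩,  ⟨2 | 1⟩ ×7,  ⟨2 | 2⟩ ×3,  ⟨2 | 3⟩ ×2,  ⟨2 | 4⟩ }


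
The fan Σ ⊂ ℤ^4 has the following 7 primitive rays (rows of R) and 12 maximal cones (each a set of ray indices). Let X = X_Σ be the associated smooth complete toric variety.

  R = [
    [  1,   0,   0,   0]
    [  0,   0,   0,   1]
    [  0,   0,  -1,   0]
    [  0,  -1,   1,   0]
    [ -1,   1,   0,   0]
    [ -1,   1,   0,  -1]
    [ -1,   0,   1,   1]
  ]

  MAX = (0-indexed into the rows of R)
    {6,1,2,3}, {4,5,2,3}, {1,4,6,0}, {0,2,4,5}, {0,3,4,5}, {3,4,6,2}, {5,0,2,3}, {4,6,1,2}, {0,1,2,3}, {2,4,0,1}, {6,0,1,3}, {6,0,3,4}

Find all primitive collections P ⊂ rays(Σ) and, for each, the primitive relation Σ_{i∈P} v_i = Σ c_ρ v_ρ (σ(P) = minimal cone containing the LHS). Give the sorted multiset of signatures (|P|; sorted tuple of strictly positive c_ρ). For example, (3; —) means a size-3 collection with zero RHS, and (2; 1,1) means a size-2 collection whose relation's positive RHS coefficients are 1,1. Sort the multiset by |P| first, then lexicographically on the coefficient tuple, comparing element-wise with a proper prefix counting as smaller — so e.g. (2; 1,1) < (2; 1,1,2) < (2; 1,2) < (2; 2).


5 collections generate NE(X_Σ); each relation:

  • {1,5}:  v_{1} + v_{5} = v_{4}  ⟹  sig = (2; 1)
  • {5,6}:  v_{5} + v_{6} = v_{3} + 2·v_{4}  ⟹  sig = (2; 1,2)
  • {0,2,6}:  v_{0} + v_{2} + v_{6} = v_{1}  ⟹  sig = (3; 1)
  • {1,3,4}:  v_{1} + v_{3} + v_{4} = v_{6}  ⟹  sig = (3; 1)
  • {0,2,3,4}:  v_{0} + v_{2} + v_{3} + v_{4} = 0  ⟹  sig = (4; —)

Sorted signature multiset PRS(X):
    (2; 1)
    (2; 1,2)
    (3; 1)
    (3; 1)
    (4; —)


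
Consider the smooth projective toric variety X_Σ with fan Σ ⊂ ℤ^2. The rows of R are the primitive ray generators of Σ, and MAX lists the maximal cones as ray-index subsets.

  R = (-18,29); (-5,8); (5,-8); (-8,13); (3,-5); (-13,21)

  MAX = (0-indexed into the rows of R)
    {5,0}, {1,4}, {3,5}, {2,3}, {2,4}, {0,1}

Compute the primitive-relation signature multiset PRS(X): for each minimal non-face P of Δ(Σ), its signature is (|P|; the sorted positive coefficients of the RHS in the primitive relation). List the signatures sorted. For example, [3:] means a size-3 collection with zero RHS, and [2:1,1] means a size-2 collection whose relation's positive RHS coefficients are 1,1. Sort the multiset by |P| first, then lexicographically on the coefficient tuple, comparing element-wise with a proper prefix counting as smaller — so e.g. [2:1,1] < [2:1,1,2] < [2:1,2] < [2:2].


9 minimal non-faces of Δ(Σ) (on 6 rays):

  P = {1,2}:  v_{1} + v_{2} = 0 — sig = [2:]
  P = {0,2}:  v_{0} + v_{2} = v_{5} — sig = [2:1]
  P = {1,3}:  v_{1} + v_{3} = v_{5} — sig = [2:1]
  P = {1,5}:  v_{1} + v_{5} = v_{0} — sig = [2:1]
  P = {2,5}:  v_{2} + v_{5} = v_{3} — sig = [2:1]
  P = {3,4}:  v_{3} + v_{4} = v_{1} — sig = [2:1]
  P = {0,3}:  v_{0} + v_{3} = 2·v_{5} — sig = [2:2]
  P = {4,5}:  v_{4} + v_{5} = 2·v_{1} — sig = [2:2]
  P = {0,4}:  v_{0} + v_{4} = 3·v_{1} — sig = [2:3]

Signatures (|P|; sorted positive RHS coefficients), sorted:
{ [2:],  [2:1] ×5,  [2:2] ×2,  [2:3] }


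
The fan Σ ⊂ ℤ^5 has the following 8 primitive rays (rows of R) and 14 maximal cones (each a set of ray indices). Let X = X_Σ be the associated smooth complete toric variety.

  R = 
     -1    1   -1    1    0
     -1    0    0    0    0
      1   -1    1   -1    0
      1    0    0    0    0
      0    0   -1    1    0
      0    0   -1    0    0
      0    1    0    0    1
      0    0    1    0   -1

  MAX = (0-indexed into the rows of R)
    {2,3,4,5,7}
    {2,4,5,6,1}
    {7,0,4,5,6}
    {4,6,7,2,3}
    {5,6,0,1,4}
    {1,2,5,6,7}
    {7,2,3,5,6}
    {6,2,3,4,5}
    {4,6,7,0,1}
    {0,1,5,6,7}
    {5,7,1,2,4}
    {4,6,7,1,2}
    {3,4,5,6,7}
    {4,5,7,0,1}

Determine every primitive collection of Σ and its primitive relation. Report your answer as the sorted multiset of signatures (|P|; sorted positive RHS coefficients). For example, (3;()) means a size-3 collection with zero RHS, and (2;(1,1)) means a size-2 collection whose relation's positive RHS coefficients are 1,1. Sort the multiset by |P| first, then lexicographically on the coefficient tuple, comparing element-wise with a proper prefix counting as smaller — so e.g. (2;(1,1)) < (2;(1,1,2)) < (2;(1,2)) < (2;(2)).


|primitive collections| = 5. Relations:

  P={0,2}:  v_{0} + v_{2} = 0  so sig = (2;())
  P={1,3}:  v_{1} + v_{3} = 0  so sig = (2;())
  P={0,3}:  v_{0} + v_{3} = v_{4} + v_{5} + v_{6} + v_{7}  so sig = (2;(1,1,1,1))
  P={1,4,5,6,7}:  v_{1} + v_{4} + v_{5} + v_{6} + v_{7} = v_{0}  so sig = (5;(1))
  P={2,4,5,6,7}:  v_{2} + v_{4} + v_{5} + v_{6} + v_{7} = v_{3}  so sig = (5;(1))

Hence PRS(X_Σ) =
    (2;())
    (2;())
    (2;(1,1,1,1))
    (5;(1))
    (5;(1))


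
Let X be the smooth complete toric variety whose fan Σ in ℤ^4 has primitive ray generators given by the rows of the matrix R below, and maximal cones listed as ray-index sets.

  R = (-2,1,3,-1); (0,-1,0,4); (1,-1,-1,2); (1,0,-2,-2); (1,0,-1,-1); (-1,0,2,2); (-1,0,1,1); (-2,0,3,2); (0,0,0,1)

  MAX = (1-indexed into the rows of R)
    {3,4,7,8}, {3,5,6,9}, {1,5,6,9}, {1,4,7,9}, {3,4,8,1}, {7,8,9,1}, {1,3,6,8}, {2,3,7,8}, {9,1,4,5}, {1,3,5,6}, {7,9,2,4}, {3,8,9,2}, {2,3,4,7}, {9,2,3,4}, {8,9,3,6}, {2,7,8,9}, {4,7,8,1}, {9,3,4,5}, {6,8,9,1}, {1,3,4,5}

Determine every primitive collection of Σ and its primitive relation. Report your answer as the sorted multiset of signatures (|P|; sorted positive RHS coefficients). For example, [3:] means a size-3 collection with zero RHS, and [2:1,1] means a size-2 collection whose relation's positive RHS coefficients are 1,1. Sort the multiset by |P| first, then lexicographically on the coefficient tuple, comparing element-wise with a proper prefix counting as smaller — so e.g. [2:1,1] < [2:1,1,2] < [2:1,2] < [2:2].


Primitive collections (12):

  {4,6}:  v_{4} + v_{6} = 0  so sig = [2:]
  {5,7}:  v_{5} + v_{7} = 0  so sig = [2:]
  {1,2}:  v_{1} + v_{2} = v_{8} + v_{9}  so sig = [2:1,1]
  {2,5}:  v_{2} + v_{5} = v_{3} + v_{9}  so sig = [2:1,1]
  {5,8}:  v_{5} + v_{8} = v_{1} + v_{3}  so sig = [2:1,1]
  {6,7}:  v_{6} + v_{7} = v_{8} + v_{9}  so sig = [2:1,1]
  {2,6}:  v_{2} + v_{6} = v_{3} + v_{8} + 2·v_{9}  so sig = [2:1,1,2]
  {1,3,7}:  v_{1} + v_{3} + v_{7} = v_{8}  so sig = [3:1]
  {1,3,9}:  v_{1} + v_{3} + v_{9} = v_{6}  so sig = [3:1]
  {3,7,9}:  v_{3} + v_{7} + v_{9} = v_{2}  so sig = [3:1]
  {4,8,9}:  v_{4} + v_{8} + v_{9} = v_{7}  so sig = [3:1]
  {2,4,8}:  v_{2} + v_{4} + v_{8} = v_{3} + 2·v_{7}  so sig = [3:1,2]

Hence PRS(X_Σ) =
    |P|=2: 7 collections, coeffs (), (), (1,1), (1,1), (1,1), (1,1), (1,1,2)
    |P|=3: 5 collections, coeffs (1), (1), (1), (1), (1,2)


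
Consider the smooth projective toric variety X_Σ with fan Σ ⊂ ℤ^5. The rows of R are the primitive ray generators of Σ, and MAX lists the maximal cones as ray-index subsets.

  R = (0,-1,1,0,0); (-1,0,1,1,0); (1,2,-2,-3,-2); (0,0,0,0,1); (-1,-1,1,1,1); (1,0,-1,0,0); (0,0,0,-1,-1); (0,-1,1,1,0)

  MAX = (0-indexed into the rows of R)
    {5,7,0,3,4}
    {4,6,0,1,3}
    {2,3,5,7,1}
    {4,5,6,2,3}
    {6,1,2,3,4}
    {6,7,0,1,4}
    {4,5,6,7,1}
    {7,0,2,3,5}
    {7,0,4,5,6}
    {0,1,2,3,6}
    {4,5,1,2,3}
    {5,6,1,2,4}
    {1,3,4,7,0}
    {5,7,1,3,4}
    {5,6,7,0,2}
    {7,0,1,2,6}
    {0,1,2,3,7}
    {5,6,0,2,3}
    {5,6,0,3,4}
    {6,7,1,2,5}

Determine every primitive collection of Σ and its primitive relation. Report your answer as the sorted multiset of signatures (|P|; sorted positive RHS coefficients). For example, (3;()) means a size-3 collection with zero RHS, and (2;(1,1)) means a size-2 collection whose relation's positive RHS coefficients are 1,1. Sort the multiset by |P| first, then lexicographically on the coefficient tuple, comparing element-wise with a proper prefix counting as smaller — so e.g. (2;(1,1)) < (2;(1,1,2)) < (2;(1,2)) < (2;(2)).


Primitive collections (5):

  {0,1,5}:  v_{0} + v_{1} + v_{5} = v_{7} ; sig = (3;(1))
  {2,4,7}:  v_{2} + v_{4} + v_{7} = v_{6} ; sig = (3;(1))
  {3,6,7}:  v_{3} + v_{6} + v_{7} = v_{0} ; sig = (3;(1))
  {0,2,4}:  v_{0} + v_{2} + v_{4} = v_{3} + 2·v_{6} ; sig = (3;(1,2))
  {1,3,5,6}:  v_{1} + v_{3} + v_{5} + v_{6} = 0 ; sig = (4;())

Sorted signature multiset PRS(X):
{ (3;(1)) ×3,  (3;(1,2)),  (4;()) }


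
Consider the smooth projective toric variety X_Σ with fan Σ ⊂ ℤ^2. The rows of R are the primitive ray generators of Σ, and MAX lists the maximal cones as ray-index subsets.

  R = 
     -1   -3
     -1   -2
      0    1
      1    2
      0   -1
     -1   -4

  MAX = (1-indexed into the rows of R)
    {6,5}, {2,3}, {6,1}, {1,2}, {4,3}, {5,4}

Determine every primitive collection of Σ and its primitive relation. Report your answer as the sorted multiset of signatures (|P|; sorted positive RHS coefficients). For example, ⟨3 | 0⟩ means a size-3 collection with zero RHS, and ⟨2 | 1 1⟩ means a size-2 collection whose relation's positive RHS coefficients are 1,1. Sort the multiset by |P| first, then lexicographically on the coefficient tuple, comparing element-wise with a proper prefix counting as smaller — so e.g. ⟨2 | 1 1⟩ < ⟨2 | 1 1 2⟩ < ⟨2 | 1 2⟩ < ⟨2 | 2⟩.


9 minimal non-faces of Δ(Σ) (on 6 rays):

  P = {2,4}:  v_{2} + v_{4} = 0  ⇒ sig = ⟨2 | 0⟩
  P = {3,5}:  v_{3} + v_{5} = 0  ⇒ sig = ⟨2 | 0⟩
  P = {1,3}:  v_{1} + v_{3} = v_{2}  ⇒ sig = ⟨2 | 1⟩
  P = {1,4}:  v_{1} + v_{4} = v_{5}  ⇒ sig = ⟨2 | 1⟩
  P = {1,5}:  v_{1} + v_{5} = v_{6}  ⇒ sig = ⟨2 | 1⟩
  P = {2,5}:  v_{2} + v_{5} = v_{1}  ⇒ sig = ⟨2 | 1⟩
  P = {3,6}:  v_{3} + v_{6} = v_{1}  ⇒ sig = ⟨2 | 1⟩
  P = {2,6}:  v_{2} + v_{6} = 2·v_{1}  ⇒ sig = ⟨2 | 2⟩
  P = {4,6}:  v_{4} + v_{6} = 2·v_{5}  ⇒ sig = ⟨2 | 2⟩

Sorted signature multiset PRS(X):
    ⟨2 | 0⟩
    ⟨2 | 0⟩
    ⟨2 | 1⟩
    ⟨2 | 1⟩
    ⟨2 | 1⟩
    ⟨2 | 1⟩
    ⟨2 | 1⟩
    ⟨2 | 2⟩
    ⟨2 | 2⟩


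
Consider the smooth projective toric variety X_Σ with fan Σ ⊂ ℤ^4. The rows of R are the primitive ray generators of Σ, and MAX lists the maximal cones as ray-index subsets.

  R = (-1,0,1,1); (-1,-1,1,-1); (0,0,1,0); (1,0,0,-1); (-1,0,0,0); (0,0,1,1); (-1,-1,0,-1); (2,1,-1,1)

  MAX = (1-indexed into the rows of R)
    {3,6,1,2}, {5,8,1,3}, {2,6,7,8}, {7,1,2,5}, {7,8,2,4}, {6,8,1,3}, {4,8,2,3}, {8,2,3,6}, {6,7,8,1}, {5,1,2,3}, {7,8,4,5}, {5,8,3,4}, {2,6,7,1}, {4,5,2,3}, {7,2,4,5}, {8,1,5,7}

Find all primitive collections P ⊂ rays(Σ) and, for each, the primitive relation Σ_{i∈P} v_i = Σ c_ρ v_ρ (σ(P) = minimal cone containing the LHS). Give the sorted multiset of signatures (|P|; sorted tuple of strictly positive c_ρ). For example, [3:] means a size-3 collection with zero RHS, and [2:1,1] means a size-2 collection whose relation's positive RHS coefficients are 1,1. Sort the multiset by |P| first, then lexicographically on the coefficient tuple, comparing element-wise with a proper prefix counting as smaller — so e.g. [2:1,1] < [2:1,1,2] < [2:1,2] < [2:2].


Primitive collections (6):

  • {1,4}:  v_{1} + v_{4} = v_{3}  so sig = [2:1]
  • {3,7}:  v_{3} + v_{7} = v_{2}  so sig = [2:1]
  • {5,6}:  v_{5} + v_{6} = v_{1}  so sig = [2:1]
  • {4,6}:  v_{4} + v_{6} = v_{2} + v_{3} + v_{8}  so sig = [2:1,1,1]
  • {2,5,8}:  v_{2} + v_{5} + v_{8} = 0  so sig = [3:]
  • {1,2,8}:  v_{1} + v_{2} + v_{8} = v_{6}  so sig = [3:1]

Sorted signature multiset PRS(X):
[[2:1], [2:1], [2:1], [2:1,1,1], [3:], [3:1]]
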